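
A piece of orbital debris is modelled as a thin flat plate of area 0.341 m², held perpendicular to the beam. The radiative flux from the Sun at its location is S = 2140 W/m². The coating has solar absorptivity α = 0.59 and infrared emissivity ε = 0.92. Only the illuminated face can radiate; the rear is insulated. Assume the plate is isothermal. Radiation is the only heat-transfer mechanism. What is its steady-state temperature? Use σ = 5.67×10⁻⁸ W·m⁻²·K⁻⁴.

T ≈ 394 K

At equilibrium, absorbed power = emitted power.
Absorbing cross-section = A = 0.3410 m²; emitting surface = A = 0.3410 m² (ratio 1).
αS·A_cross = εσ·A_surf·T⁴  ⇒  T⁴ = αS/(ε·1σ).
T⁴ = 0.590·2140/(0.92·1·5.67×10⁻⁸) = 2.420×10¹⁰ K⁴.
T = (2.420×10¹⁰)^(1/4).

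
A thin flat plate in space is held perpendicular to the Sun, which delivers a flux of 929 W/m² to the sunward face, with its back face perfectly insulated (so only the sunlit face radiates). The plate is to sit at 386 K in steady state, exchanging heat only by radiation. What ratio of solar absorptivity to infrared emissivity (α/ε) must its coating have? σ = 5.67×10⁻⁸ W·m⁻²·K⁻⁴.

α/ε ≈ 1.35

Balance: αS·A = εσ·1A·T⁴ ⇒ α/ε = σT⁴/S.
α/ε = 5.67×10⁻⁸·(386)⁴/929 = 5.67×10⁻⁸·2.220×10¹⁰/929.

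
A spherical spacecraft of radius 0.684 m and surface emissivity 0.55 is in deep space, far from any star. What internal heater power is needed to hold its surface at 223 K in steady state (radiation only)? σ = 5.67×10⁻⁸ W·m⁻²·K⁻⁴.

P ≈ 453 W

P = εσ·4πr²·T⁴.
4πr² = 5.879 m²; T⁴ = 2.473×10⁹ K⁴.
P = 0.55·5.67×10⁻⁸·5.879·2.473×10⁹.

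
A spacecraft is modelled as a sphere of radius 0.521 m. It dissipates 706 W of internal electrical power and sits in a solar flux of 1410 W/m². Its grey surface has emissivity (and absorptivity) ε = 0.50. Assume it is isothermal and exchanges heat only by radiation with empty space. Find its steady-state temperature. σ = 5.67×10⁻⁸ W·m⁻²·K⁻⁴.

At steady state, absorbed solar power + internal power = radiated power.
Absorbed: α·S·A_cross = 0.50·1410·0.8528 = 601.2 W (cross-section πr²).
Total input = 601.2 + 706 = 1307 W.
Radiated: εσ·A_surf·T⁴ with A_surf = 4πr² = 3.411 m².
T⁴ = 1307/(0.50·5.67×10⁻⁸·3.411) = 1.352×10¹⁰ K⁴.

T ≈ 341 K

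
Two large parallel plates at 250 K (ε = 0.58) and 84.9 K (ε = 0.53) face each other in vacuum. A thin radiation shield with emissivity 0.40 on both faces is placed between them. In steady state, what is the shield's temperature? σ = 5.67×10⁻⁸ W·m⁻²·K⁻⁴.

T_s ≈ 212 K

In steady state the net flux on the hot side equals that on the cold side.
σ(T₁⁴−T_s⁴)/D₁ = σ(T_s⁴−T₂⁴)/D₂, with D₁ = 1/ε₁+1/ε_s−1 = 3.224, D₂ = 1/ε_s+1/ε₂−1 = 3.387.
Solve for T_s⁴: T_s⁴ = (D₂·T₁⁴ + D₁·T₂⁴)/(D₁+D₂) = 2.027×10⁹ K⁴.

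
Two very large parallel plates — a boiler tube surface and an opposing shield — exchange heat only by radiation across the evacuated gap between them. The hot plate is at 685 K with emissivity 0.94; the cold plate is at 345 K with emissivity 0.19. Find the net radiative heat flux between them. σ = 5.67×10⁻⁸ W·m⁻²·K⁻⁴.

q ≈ 2190 W/m²

For two infinite grey parallel plates, q = σ(T₁⁴ − T₂⁴)/(1/ε₁ + 1/ε₂ − 1).
T₁⁴ − T₂⁴ = 2.202×10¹¹ − 1.417×10¹⁰ = 2.060×10¹¹ K⁴.
1/ε₁ + 1/ε₂ − 1 = 1.064 + 5.263 − 1 = 5.327.
q = 5.67×10⁻⁸ × 2.060×10¹¹ / 5.327.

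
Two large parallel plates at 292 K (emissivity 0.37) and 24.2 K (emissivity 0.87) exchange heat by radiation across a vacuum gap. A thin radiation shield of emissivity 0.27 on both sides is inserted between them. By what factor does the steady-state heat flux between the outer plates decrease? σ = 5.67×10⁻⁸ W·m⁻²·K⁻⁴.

Without shield: q₀ = σΔ(T⁴)/(1/ε₁+1/ε₂−1) with denominator 2.852.
With shield the two gaps are in series; the resistances add: (1/ε₁+1/ε_s−1)+(1/ε_s+1/ε₂−1) = 5.406+3.853 = 9.260.
Heat-flux ratio q₀/q = 9.260/2.852.

factor ≈ 3.25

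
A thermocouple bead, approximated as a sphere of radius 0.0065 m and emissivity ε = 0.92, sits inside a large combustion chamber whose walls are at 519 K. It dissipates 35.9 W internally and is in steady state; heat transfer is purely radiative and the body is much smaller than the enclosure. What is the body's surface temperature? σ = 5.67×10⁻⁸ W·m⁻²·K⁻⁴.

For a small grey body in a large enclosure, net radiated power = εσA(T⁴ − T_w⁴).
Steady state: P = εσA(T⁴ − T_w⁴) with A = 4πr² = 5.309×10⁻⁴ m².
T⁴ = P/(εσA) + T_w⁴ = 35.9/(0.92·5.67×10⁻⁸·5.309×10⁻⁴) + (519)⁴
    = 1.296×10¹² + 7.256×10¹⁰ = 1.369×10¹² K⁴.

T ≈ 1080 K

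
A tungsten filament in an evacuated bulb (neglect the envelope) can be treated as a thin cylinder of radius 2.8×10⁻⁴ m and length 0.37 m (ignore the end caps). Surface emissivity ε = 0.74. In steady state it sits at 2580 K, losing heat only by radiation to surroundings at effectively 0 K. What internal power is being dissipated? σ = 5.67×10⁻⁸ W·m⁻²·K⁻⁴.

Steady state: P = εσA T⁴.
A = 2πrL = 6.509×10⁻⁴ m²; T⁴ = (2580)⁴ = 4.431×10¹³ K⁴.
P = 0.74 × 5.67×10⁻⁸ × 6.509×10⁻⁴ × 4.431×10¹³.

P ≈ 1210 W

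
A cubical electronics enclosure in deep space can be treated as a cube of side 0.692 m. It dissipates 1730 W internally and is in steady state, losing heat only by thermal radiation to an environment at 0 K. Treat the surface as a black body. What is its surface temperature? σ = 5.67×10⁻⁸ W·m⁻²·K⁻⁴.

T ≈ 321 K

Steady state: internal power = radiated power, P = εσA T⁴.
Radiating area A = 6L² = 2.873 m².
T⁴ = P/(εσA) = 1730/(1.0·5.67×10⁻⁸·2.873) = 1.062×10¹⁰ K⁴.
T = (1.062×10¹⁰)^(1/4).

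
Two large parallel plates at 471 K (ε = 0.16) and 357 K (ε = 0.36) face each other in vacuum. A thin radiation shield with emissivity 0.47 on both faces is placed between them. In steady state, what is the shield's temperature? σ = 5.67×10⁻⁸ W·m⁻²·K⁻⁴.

In steady state the net flux on the hot side equals that on the cold side.
σ(T₁⁴−T_s⁴)/D₁ = σ(T_s⁴−T₂⁴)/D₂, with D₁ = 1/ε₁+1/ε_s−1 = 7.378, D₂ = 1/ε_s+1/ε₂−1 = 3.905.
Solve for T_s⁴: T_s⁴ = (D₂·T₁⁴ + D₁·T₂⁴)/(D₁+D₂) = 2.766×10¹⁰ K⁴.

T_s ≈ 408 K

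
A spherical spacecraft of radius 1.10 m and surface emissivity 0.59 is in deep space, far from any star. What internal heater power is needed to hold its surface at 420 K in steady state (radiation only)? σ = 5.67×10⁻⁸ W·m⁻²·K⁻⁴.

P = εσ·4πr²·T⁴.
4πr² = 15.21 m²; T⁴ = 3.112×10¹⁰ K⁴.
P = 0.59·5.67×10⁻⁸·15.21·3.112×10¹⁰.

P ≈ 15800 W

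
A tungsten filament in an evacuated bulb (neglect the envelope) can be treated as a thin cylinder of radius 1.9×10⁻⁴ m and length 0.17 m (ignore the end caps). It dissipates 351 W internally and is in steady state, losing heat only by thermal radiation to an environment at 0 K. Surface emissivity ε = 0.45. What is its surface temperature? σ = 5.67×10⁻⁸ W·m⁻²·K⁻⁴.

Steady state: internal power = radiated power, P = εσA T⁴.
Radiating area A = 2πrL = 2.029×10⁻⁴ m².
T⁴ = P/(εσA) = 351/(0.45·5.67×10⁻⁸·2.029×10⁻⁴) = 6.778×10¹³ K⁴.
T = (6.778×10¹³)^(1/4).

T ≈ 2870 K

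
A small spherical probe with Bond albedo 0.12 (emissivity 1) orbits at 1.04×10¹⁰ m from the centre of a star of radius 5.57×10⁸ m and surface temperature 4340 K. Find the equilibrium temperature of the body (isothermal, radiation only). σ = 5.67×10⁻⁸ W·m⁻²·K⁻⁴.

T ≈ 688 K

The star's surface emits σT_*⁴; at distance d the flux is S = σT_*⁴(R_*/d)².
S = 5.67×10⁻⁸·(4340)⁴·(5.57×10⁸/1.04×10¹⁰)² = 57700 W/m².
For an isothermal sphere T⁴ = (1−a)S/(4σ) = 2.239×10¹¹ K⁴.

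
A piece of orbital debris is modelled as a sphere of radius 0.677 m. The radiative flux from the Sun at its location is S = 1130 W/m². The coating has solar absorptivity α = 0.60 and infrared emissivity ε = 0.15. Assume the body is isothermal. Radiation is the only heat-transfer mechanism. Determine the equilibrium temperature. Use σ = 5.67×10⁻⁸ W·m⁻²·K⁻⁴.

At equilibrium, absorbed power = emitted power.
Absorbing cross-section = πr² = 1.440 m²; emitting surface = 4πr² = 5.760 m² (ratio 4).
αS·A_cross = εσ·A_surf·T⁴  ⇒  T⁴ = αS/(ε·4σ).
T⁴ = 0.600·1130/(0.15·4·5.67×10⁻⁸) = 1.993×10¹⁰ K⁴.
T = (1.993×10¹⁰)^(1/4).

T ≈ 376 K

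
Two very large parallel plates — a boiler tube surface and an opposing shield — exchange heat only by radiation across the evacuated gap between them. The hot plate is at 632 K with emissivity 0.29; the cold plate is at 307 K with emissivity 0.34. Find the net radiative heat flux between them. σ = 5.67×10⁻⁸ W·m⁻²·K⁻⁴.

q ≈ 1580 W/m²

For two infinite grey parallel plates, q = σ(T₁⁴ − T₂⁴)/(1/ε₁ + 1/ε₂ − 1).
T₁⁴ − T₂⁴ = 1.595×10¹¹ − 8.883×10⁹ = 1.507×10¹¹ K⁴.
1/ε₁ + 1/ε₂ − 1 = 3.448 + 2.941 − 1 = 5.389.
q = 5.67×10⁻⁸ × 1.507×10¹¹ / 5.389.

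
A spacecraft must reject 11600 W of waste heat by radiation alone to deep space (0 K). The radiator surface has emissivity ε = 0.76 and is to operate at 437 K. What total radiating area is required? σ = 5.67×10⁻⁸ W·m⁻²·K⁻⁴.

A ≈ 7.38 m²

P = εσA T⁴ ⇒ A = P/(εσT⁴).
T⁴ = 3.647×10¹⁰ K⁴.
A = 11600/(0.76 × 5.67×10⁻⁸ × 3.647×10¹⁰).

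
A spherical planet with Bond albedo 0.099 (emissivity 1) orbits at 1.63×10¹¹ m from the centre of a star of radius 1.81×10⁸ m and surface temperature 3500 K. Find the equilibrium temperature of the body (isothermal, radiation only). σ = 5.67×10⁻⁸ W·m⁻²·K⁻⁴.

T ≈ 80.3 K

The star's surface emits σT_*⁴; at distance d the flux is S = σT_*⁴(R_*/d)².
S = 5.67×10⁻⁸·(3500)⁴·(1.81×10⁸/1.63×10¹¹)² = 10.49 W/m².
For an isothermal sphere T⁴ = (1−a)S/(4σ) = 4.168×10⁷ K⁴.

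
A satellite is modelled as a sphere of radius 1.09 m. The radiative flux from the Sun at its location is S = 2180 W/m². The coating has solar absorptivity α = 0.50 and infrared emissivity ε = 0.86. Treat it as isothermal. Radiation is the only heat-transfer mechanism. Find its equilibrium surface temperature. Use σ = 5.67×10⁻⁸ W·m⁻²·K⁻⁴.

T ≈ 273 K

At equilibrium, absorbed power = emitted power.
Absorbing cross-section = πr² = 3.733 m²; emitting surface = 4πr² = 14.93 m² (ratio 4).
αS·A_cross = εσ·A_surf·T⁴  ⇒  T⁴ = αS/(ε·4σ).
T⁴ = 0.500·2180/(0.86·4·5.67×10⁻⁸) = 5.588×10⁹ K⁴.
T = (5.588×10⁹)^(1/4).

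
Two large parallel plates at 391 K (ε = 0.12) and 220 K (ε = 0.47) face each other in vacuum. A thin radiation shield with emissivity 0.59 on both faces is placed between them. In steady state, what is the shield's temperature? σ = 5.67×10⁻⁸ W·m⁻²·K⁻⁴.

T_s ≈ 293 K

In steady state the net flux on the hot side equals that on the cold side.
σ(T₁⁴−T_s⁴)/D₁ = σ(T_s⁴−T₂⁴)/D₂, with D₁ = 1/ε₁+1/ε_s−1 = 9.028, D₂ = 1/ε_s+1/ε₂−1 = 2.823.
Solve for T_s⁴: T_s⁴ = (D₂·T₁⁴ + D₁·T₂⁴)/(D₁+D₂) = 7.351×10⁹ K⁴.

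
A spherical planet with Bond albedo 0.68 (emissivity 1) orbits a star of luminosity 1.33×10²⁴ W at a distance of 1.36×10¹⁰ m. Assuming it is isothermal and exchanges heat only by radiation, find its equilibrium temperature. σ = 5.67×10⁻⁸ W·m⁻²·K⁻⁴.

T ≈ 169 K

First find the stellar flux at distance d: S = L/(4πd²) = 1.33×10²⁴/(4π·(1.36×10¹⁰)²) = 572.2 W/m².
For an isothermal sphere, absorbed (1−a)S·πr² = emitted σ·4πr²·T⁴, so T⁴ = (1−a)S/(4σ).
T⁴ = 0.320·572.2/(4·5.67×10⁻⁸) = 8.074×10⁸ K⁴.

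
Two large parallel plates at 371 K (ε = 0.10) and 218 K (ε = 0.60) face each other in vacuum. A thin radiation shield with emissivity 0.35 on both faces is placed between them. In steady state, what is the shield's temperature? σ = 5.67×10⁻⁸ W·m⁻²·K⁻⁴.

T_s ≈ 279 K

In steady state the net flux on the hot side equals that on the cold side.
σ(T₁⁴−T_s⁴)/D₁ = σ(T_s⁴−T₂⁴)/D₂, with D₁ = 1/ε₁+1/ε_s−1 = 11.86, D₂ = 1/ε_s+1/ε₂−1 = 3.524.
Solve for T_s⁴: T_s⁴ = (D₂·T₁⁴ + D₁·T₂⁴)/(D₁+D₂) = 6.081×10⁹ K⁴.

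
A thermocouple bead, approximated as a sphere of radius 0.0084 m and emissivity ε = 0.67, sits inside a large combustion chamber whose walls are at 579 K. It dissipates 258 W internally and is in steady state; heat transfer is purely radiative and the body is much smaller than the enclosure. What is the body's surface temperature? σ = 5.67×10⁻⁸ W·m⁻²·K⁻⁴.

T ≈ 1670 K

For a small grey body in a large enclosure, net radiated power = εσA(T⁴ − T_w⁴).
Steady state: P = εσA(T⁴ − T_w⁴) with A = 4πr² = 8.867×10⁻⁴ m².
T⁴ = P/(εσA) + T_w⁴ = 258/(0.67·5.67×10⁻⁸·8.867×10⁻⁴) + (579)⁴
    = 7.659×10¹² + 1.124×10¹¹ = 7.772×10¹² K⁴.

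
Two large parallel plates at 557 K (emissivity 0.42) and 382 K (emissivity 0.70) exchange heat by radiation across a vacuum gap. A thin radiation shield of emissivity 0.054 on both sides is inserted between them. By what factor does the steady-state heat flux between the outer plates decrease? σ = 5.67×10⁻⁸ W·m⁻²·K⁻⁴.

factor ≈ 13.8

Without shield: q₀ = σΔ(T⁴)/(1/ε₁+1/ε₂−1) with denominator 2.810.
With shield the two gaps are in series; the resistances add: (1/ε₁+1/ε_s−1)+(1/ε_s+1/ε₂−1) = 19.90+18.95 = 38.85.
Heat-flux ratio q₀/q = 38.85/2.810.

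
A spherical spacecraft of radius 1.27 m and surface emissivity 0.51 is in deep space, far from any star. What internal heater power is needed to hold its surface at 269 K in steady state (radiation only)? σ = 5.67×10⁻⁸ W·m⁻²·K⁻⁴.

P = εσ·4πr²·T⁴.
4πr² = 20.27 m²; T⁴ = 5.236×10⁹ K⁴.
P = 0.51·5.67×10⁻⁸·20.27·5.236×10⁹.

P ≈ 3070 W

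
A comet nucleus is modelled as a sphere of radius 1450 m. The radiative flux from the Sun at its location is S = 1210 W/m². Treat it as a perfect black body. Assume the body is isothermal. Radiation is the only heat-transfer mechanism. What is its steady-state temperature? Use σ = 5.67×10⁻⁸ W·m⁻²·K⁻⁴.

T ≈ 270 K

At equilibrium, absorbed power = emitted power.
Absorbing cross-section = πr² = 6.605×10⁶ m²; emitting surface = 4πr² = 2.642×10⁷ m² (ratio 4).
S·A_cross = εσ·A_surf·T⁴  ⇒  T⁴ = S/(4σ).
T⁴ = 1.00·1210/(4·5.67×10⁻⁸) = 5.335×10⁹ K⁴.
T = (5.335×10⁹)^(1/4).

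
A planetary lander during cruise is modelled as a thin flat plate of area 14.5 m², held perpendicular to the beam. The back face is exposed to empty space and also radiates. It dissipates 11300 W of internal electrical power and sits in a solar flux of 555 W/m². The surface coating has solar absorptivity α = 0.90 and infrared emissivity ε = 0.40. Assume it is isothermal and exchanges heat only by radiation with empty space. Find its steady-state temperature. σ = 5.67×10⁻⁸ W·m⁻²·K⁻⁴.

T ≈ 410 K

At steady state, absorbed solar power + internal power = radiated power.
Absorbed: α·S·A_cross = 0.90·555·14.50 = 7243 W (cross-section A).
Total input = 7243 + 11300 = 18540 W.
Radiated: εσ·A_surf·T⁴ with A_surf = 2A = 29.00 m².
T⁴ = 18540/(0.40·5.67×10⁻⁸·29.00) = 2.819×10¹⁰ K⁴.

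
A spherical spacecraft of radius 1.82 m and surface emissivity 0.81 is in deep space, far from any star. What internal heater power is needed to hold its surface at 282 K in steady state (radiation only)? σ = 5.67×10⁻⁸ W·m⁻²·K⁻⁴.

P = εσ·4πr²·T⁴.
4πr² = 41.62 m²; T⁴ = 6.324×10⁹ K⁴.
P = 0.81·5.67×10⁻⁸·41.62·6.324×10⁹.

P ≈ 12100 W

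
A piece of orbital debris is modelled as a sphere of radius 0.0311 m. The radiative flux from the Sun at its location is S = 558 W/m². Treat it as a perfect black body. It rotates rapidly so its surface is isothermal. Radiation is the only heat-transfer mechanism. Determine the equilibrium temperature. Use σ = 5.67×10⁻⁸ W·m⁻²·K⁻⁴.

At equilibrium, absorbed power = emitted power.
Absorbing cross-section = πr² = 0.003039 m²; emitting surface = 4πr² = 0.01215 m² (ratio 4).
S·A_cross = εσ·A_surf·T⁴  ⇒  T⁴ = S/(4σ).
T⁴ = 1.00·558/(4·5.67×10⁻⁸) = 2.460×10⁹ K⁴.
T = (2.460×10⁹)^(1/4).

T ≈ 223 K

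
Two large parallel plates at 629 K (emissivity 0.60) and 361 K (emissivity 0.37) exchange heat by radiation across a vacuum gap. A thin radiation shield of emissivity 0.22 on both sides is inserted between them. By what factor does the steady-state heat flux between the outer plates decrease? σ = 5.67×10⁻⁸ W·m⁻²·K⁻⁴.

Without shield: q₀ = σΔ(T⁴)/(1/ε₁+1/ε₂−1) with denominator 3.369.
With shield the two gaps are in series; the resistances add: (1/ε₁+1/ε_s−1)+(1/ε_s+1/ε₂−1) = 5.212+6.248 = 11.46.
Heat-flux ratio q₀/q = 11.46/3.369.

factor ≈ 3.40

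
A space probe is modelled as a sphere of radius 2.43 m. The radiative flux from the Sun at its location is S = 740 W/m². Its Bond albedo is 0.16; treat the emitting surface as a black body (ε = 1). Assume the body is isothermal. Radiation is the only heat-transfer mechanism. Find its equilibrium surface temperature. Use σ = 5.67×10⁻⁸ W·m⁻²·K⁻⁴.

T ≈ 229 K

At equilibrium, absorbed power = emitted power.
Absorbing cross-section = πr² = 18.55 m²; emitting surface = 4πr² = 74.20 m² (ratio 4).
(1−a)S·A_cross = εσ·A_surf·T⁴  ⇒  T⁴ = (1−a)S/(4σ).
T⁴ = 0.840·740/(4·5.67×10⁻⁸) = 2.741×10⁹ K⁴.
T = (2.741×10⁹)^(1/4).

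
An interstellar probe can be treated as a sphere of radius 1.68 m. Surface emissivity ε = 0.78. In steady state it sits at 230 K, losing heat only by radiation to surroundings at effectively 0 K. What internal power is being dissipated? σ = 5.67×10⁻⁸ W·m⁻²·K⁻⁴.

P ≈ 4390 W

Steady state: P = εσA T⁴.
A = 4πr² = 35.47 m²; T⁴ = (230)⁴ = 2.798×10⁹ K⁴.
P = 0.78 × 5.67×10⁻⁸ × 35.47 × 2.798×10⁹.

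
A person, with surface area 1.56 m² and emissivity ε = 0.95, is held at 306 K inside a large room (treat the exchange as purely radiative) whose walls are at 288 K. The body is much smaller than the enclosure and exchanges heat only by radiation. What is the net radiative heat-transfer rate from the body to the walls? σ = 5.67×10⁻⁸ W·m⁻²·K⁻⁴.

For a small grey body in a large enclosure: P_net = εσA(T_body⁴ − T_wall⁴).
A = 1.56 m²; T_body⁴ − T_wall⁴ = 8.768×10⁹ − 6.880×10⁹ = 1.888×10⁹ K⁴.
|P_net| = 0.95·5.67×10⁻⁸·1.560·1.888×10⁹.

P_net ≈ 159 W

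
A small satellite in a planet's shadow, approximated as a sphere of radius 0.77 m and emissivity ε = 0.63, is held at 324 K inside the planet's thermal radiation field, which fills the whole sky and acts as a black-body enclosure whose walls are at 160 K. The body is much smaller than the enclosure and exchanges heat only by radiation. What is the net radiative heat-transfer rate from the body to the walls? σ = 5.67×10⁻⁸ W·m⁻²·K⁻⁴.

P_net ≈ 2760 W

For a small grey body in a large enclosure: P_net = εσA(T_body⁴ − T_wall⁴).
A = 4πr² = 7.451 m²; T_body⁴ − T_wall⁴ = 1.102×10¹⁰ − 6.554×10⁸ = 1.036×10¹⁰ K⁴.
|P_net| = 0.63·5.67×10⁻⁸·7.451·1.036×10¹⁰.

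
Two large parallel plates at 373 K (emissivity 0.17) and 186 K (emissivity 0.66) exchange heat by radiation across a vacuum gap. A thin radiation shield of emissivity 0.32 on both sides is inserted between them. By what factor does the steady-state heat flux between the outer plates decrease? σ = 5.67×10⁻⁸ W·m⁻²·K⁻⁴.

factor ≈ 1.82

Without shield: q₀ = σΔ(T⁴)/(1/ε₁+1/ε₂−1) with denominator 6.398.
With shield the two gaps are in series; the resistances add: (1/ε₁+1/ε_s−1)+(1/ε_s+1/ε₂−1) = 8.007+3.640 = 11.65.
Heat-flux ratio q₀/q = 11.65/6.398.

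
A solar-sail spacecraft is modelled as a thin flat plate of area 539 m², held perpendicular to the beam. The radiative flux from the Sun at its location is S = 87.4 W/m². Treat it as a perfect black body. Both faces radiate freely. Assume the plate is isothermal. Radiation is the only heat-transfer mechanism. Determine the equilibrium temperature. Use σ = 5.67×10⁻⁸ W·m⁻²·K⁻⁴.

T ≈ 167 K

At equilibrium, absorbed power = emitted power.
Absorbing cross-section = A = 539.0 m²; emitting surface = 2A = 1078 m² (ratio 2).
S·A_cross = εσ·A_surf·T⁴  ⇒  T⁴ = S/(2σ).
T⁴ = 1.00·87.4/(2·5.67×10⁻⁸) = 7.707×10⁸ K⁴.
T = (7.707×10⁸)^(1/4).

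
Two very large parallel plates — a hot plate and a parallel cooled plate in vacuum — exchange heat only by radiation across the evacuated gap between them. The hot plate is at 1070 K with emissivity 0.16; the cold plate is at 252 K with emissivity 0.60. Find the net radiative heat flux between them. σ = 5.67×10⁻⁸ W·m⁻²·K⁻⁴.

q ≈ 10700 W/m²

For two infinite grey parallel plates, q = σ(T₁⁴ − T₂⁴)/(1/ε₁ + 1/ε₂ − 1).
T₁⁴ − T₂⁴ = 1.311×10¹² − 4.033×10⁹ = 1.307×10¹² K⁴.
1/ε₁ + 1/ε₂ − 1 = 6.250 + 1.667 − 1 = 6.917.
q = 5.67×10⁻⁸ × 1.307×10¹² / 6.917.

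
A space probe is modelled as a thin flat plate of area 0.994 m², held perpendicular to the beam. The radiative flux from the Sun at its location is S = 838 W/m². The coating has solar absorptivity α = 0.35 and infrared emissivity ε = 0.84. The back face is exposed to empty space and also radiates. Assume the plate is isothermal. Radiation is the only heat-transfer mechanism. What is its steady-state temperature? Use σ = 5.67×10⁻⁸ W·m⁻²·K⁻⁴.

T ≈ 236 K

At equilibrium, absorbed power = emitted power.
Absorbing cross-section = A = 0.9940 m²; emitting surface = 2A = 1.988 m² (ratio 2).
αS·A_cross = εσ·A_surf·T⁴  ⇒  T⁴ = αS/(ε·2σ).
T⁴ = 0.350·838/(0.84·2·5.67×10⁻⁸) = 3.079×10⁹ K⁴.
T = (3.079×10⁹)^(1/4).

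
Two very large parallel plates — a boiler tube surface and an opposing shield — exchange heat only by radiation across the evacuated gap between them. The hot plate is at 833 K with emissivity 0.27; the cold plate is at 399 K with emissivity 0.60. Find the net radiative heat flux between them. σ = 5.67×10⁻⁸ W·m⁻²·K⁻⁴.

q ≈ 5920 W/m²

For two infinite grey parallel plates, q = σ(T₁⁴ − T₂⁴)/(1/ε₁ + 1/ε₂ − 1).
T₁⁴ − T₂⁴ = 4.815×10¹¹ − 2.534×10¹⁰ = 4.561×10¹¹ K⁴.
1/ε₁ + 1/ε₂ − 1 = 3.704 + 1.667 − 1 = 4.370.
q = 5.67×10⁻⁸ × 4.561×10¹¹ / 4.370.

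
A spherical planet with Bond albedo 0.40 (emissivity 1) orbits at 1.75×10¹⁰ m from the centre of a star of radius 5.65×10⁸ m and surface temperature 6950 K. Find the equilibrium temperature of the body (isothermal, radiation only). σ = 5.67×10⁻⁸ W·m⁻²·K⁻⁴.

T ≈ 777 K

The star's surface emits σT_*⁴; at distance d the flux is S = σT_*⁴(R_*/d)².
S = 5.67×10⁻⁸·(6950)⁴·(5.65×10⁸/1.75×10¹⁰)² = 1.379×10⁵ W/m².
For an isothermal sphere T⁴ = (1−a)S/(4σ) = 3.648×10¹¹ K⁴.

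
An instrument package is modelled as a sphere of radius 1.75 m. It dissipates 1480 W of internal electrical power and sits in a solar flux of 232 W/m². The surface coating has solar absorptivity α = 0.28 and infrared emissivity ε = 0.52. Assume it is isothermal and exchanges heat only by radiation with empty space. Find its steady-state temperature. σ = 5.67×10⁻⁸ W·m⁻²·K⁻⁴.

At steady state, absorbed solar power + internal power = radiated power.
Absorbed: α·S·A_cross = 0.28·232·9.621 = 625.0 W (cross-section πr²).
Total input = 625.0 + 1480 = 2105 W.
Radiated: εσ·A_surf·T⁴ with A_surf = 4πr² = 38.48 m².
T⁴ = 2105/(0.52·5.67×10⁻⁸·38.48) = 1.855×10⁹ K⁴.

T ≈ 208 K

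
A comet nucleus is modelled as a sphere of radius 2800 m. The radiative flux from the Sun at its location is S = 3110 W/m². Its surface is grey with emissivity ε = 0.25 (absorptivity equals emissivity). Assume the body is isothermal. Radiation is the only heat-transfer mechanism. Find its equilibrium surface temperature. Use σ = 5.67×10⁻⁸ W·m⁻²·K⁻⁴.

T ≈ 342 K

At equilibrium, absorbed power = emitted power.
Absorbing cross-section = πr² = 2.463×10⁷ m²; emitting surface = 4πr² = 9.852×10⁷ m² (ratio 4).
εS·A_cross = εσ·A_surf·T⁴  ⇒  T⁴ = S/(4σ)   (ε cancels).
T⁴ = 3110/(4·5.67×10⁻⁸) = 1.371×10¹⁰ K⁴.
T = (1.371×10¹⁰)^(1/4).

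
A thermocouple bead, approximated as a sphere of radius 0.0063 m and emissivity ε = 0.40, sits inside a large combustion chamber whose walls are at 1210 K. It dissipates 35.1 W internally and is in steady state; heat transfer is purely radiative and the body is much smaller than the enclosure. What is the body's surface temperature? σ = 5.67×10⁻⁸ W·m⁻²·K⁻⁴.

T ≈ 1510 K

For a small grey body in a large enclosure, net radiated power = εσA(T⁴ − T_w⁴).
Steady state: P = εσA(T⁴ − T_w⁴) with A = 4πr² = 4.988×10⁻⁴ m².
T⁴ = P/(εσA) + T_w⁴ = 35.1/(0.40·5.67×10⁻⁸·4.988×10⁻⁴) + (1210)⁴
    = 3.103×10¹² + 2.144×10¹² = 5.247×10¹² K⁴.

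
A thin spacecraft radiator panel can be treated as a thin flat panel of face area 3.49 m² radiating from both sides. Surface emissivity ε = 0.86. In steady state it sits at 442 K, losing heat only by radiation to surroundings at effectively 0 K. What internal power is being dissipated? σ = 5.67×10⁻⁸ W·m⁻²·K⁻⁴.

Steady state: P = εσA T⁴.
A = 2·3.49 = 6.980 m²; T⁴ = (442)⁴ = 3.817×10¹⁰ K⁴.
P = 0.86 × 5.67×10⁻⁸ × 6.980 × 3.817×10¹⁰.

P ≈ 13000 W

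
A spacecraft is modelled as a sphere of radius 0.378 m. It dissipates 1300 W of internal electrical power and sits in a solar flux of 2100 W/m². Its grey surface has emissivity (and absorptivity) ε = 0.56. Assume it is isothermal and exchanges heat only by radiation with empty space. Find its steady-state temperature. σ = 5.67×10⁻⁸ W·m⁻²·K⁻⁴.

At steady state, absorbed solar power + internal power = radiated power.
Absorbed: α·S·A_cross = 0.56·2100·0.4489 = 527.9 W (cross-section πr²).
Total input = 527.9 + 1300 = 1828 W.
Radiated: εσ·A_surf·T⁴ with A_surf = 4πr² = 1.796 m².
T⁴ = 1828/(0.56·5.67×10⁻⁸·1.796) = 3.206×10¹⁰ K⁴.

T ≈ 423 K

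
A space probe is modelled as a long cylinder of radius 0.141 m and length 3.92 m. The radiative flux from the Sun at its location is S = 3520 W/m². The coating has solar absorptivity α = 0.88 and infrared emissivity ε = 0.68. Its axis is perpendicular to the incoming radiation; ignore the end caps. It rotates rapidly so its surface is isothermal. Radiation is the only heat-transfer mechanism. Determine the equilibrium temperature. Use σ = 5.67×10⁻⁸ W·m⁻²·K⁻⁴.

At equilibrium, absorbed power = emitted power.
Absorbing cross-section = 2rL = 1.105 m²; emitting surface = 2πrL = 3.473 m² (ratio π).
αS·A_cross = εσ·A_surf·T⁴  ⇒  T⁴ = αS/(ε·πσ).
T⁴ = 0.880·3520/(0.68·π·5.67×10⁻⁸) = 2.557×10¹⁰ K⁴.
T = (2.557×10¹⁰)^(1/4).

T ≈ 400 K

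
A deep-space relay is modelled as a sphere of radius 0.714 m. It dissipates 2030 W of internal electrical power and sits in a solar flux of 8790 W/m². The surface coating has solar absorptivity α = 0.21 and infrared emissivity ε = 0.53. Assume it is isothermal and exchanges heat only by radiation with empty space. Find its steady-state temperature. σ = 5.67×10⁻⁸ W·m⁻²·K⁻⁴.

At steady state, absorbed solar power + internal power = radiated power.
Absorbed: α·S·A_cross = 0.21·8790·1.602 = 2956 W (cross-section πr²).
Total input = 2956 + 2030 = 4986 W.
Radiated: εσ·A_surf·T⁴ with A_surf = 4πr² = 6.406 m².
T⁴ = 4986/(0.53·5.67×10⁻⁸·6.406) = 2.590×10¹⁰ K⁴.

T ≈ 401 K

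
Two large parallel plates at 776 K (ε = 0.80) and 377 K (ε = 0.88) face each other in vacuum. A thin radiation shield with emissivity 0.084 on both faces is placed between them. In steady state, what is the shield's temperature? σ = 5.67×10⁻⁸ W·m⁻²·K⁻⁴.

In steady state the net flux on the hot side equals that on the cold side.
σ(T₁⁴−T_s⁴)/D₁ = σ(T_s⁴−T₂⁴)/D₂, with D₁ = 1/ε₁+1/ε_s−1 = 12.15, D₂ = 1/ε_s+1/ε₂−1 = 12.04.
Solve for T_s⁴: T_s⁴ = (D₂·T₁⁴ + D₁·T₂⁴)/(D₁+D₂) = 1.906×10¹¹ K⁴.

T_s ≈ 661 K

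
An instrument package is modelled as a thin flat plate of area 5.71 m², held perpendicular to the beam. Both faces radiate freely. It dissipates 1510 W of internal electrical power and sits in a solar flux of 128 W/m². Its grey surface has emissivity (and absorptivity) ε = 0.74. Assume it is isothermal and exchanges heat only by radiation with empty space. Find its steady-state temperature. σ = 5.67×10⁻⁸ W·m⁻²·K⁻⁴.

T ≈ 256 K

At steady state, absorbed solar power + internal power = radiated power.
Absorbed: α·S·A_cross = 0.74·128·5.710 = 540.9 W (cross-section A).
Total input = 540.9 + 1510 = 2051 W.
Radiated: εσ·A_surf·T⁴ with A_surf = 2A = 11.42 m².
T⁴ = 2051/(0.74·5.67×10⁻⁸·11.42) = 4.280×10⁹ K⁴.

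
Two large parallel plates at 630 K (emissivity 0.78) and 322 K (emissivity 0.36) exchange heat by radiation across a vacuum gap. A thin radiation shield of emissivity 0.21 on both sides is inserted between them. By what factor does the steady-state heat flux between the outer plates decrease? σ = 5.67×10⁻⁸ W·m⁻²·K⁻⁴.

factor ≈ 3.79

Without shield: q₀ = σΔ(T⁴)/(1/ε₁+1/ε₂−1) with denominator 3.060.
With shield the two gaps are in series; the resistances add: (1/ε₁+1/ε_s−1)+(1/ε_s+1/ε₂−1) = 5.044+6.540 = 11.58.
Heat-flux ratio q₀/q = 11.58/3.060.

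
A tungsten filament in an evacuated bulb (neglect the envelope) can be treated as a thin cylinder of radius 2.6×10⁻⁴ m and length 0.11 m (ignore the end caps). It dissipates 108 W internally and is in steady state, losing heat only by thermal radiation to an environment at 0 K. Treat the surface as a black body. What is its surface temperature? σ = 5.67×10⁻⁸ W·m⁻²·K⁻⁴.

Steady state: internal power = radiated power, P = εσA T⁴.
Radiating area A = 2πrL = 1.797×10⁻⁴ m².
T⁴ = P/(εσA) = 108/(1.0·5.67×10⁻⁸·1.797×10⁻⁴) = 1.060×10¹³ K⁴.
T = (1.060×10¹³)^(1/4).

T ≈ 1800 K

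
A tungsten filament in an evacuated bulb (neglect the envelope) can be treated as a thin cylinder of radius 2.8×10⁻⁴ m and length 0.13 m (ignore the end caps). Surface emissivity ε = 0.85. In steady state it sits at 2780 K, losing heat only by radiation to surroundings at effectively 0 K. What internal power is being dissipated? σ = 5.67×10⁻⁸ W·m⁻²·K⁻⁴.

Steady state: P = εσA T⁴.
A = 2πrL = 2.287×10⁻⁴ m²; T⁴ = (2780)⁴ = 5.973×10¹³ K⁴.
P = 0.85 × 5.67×10⁻⁸ × 2.287×10⁻⁴ × 5.973×10¹³.

P ≈ 658 W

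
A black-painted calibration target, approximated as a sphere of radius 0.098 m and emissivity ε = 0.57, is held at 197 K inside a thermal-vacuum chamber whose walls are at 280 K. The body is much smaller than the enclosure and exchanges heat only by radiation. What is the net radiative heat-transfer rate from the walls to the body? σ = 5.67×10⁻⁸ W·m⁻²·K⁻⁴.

P_net ≈ 18.1 W

For a small grey body in a large enclosure: P_net = εσA(T_body⁴ − T_wall⁴).
A = 4πr² = 0.1207 m²; T_body⁴ − T_wall⁴ = 1.506×10⁹ − 6.147×10⁹ = -4.640×10⁹ K⁴.
|P_net| = 0.57·5.67×10⁻⁸·0.1207·4.640×10⁹.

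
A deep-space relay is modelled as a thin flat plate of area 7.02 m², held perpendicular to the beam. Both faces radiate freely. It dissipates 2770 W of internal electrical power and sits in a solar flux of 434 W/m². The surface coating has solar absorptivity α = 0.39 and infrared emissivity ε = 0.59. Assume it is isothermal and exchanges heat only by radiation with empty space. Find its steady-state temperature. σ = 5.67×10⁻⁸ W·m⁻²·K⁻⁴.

T ≈ 303 K

At steady state, absorbed solar power + internal power = radiated power.
Absorbed: α·S·A_cross = 0.39·434·7.020 = 1188 W (cross-section A).
Total input = 1188 + 2770 = 3958 W.
Radiated: εσ·A_surf·T⁴ with A_surf = 2A = 14.04 m².
T⁴ = 3958/(0.59·5.67×10⁻⁸·14.04) = 8.427×10⁹ K⁴.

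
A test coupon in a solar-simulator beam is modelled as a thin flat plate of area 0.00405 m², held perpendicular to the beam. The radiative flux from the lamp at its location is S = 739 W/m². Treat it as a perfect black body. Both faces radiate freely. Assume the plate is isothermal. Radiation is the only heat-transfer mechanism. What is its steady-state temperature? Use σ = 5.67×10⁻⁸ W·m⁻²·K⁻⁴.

At equilibrium, absorbed power = emitted power.
Absorbing cross-section = A = 0.004050 m²; emitting surface = 2A = 0.008100 m² (ratio 2).
S·A_cross = εσ·A_surf·T⁴  ⇒  T⁴ = S/(2σ).
T⁴ = 1.00·739/(2·5.67×10⁻⁸) = 6.517×10⁹ K⁴.
T = (6.517×10⁹)^(1/4).

T ≈ 284 K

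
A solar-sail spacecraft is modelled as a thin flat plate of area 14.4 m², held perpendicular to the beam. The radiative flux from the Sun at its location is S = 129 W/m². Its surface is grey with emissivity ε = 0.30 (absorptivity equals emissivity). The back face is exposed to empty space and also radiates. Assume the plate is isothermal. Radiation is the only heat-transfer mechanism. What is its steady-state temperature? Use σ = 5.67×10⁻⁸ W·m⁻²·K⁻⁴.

At equilibrium, absorbed power = emitted power.
Absorbing cross-section = A = 14.40 m²; emitting surface = 2A = 28.80 m² (ratio 2).
εS·A_cross = εσ·A_surf·T⁴  ⇒  T⁴ = S/(2σ)   (ε cancels).
T⁴ = 129/(2·5.67×10⁻⁸) = 1.138×10⁹ K⁴.
T = (1.138×10⁹)^(1/4).

T ≈ 184 K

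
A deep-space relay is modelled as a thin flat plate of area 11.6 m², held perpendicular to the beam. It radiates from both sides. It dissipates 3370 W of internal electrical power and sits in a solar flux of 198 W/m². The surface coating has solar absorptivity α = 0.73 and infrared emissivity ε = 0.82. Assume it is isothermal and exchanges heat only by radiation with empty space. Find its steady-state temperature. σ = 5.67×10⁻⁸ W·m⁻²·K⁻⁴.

At steady state, absorbed solar power + internal power = radiated power.
Absorbed: α·S·A_cross = 0.73·198·11.60 = 1677 W (cross-section A).
Total input = 1677 + 3370 = 5047 W.
Radiated: εσ·A_surf·T⁴ with A_surf = 2A = 23.20 m².
T⁴ = 5047/(0.82·5.67×10⁻⁸·23.20) = 4.679×10⁹ K⁴.

T ≈ 262 K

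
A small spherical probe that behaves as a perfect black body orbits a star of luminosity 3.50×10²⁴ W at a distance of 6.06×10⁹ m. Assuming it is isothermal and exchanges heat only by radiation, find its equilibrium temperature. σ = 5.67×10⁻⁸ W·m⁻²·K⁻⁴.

First find the stellar flux at distance d: S = L/(4πd²) = 3.50×10²⁴/(4π·(6.06×10⁹)²) = 7584 W/m².
For an isothermal sphere, absorbed (1−a)S·πr² = emitted σ·4πr²·T⁴, so T⁴ = (1−a)S/(4σ).
T⁴ = 1.00·7584/(4·5.67×10⁻⁸) = 3.344×10¹⁰ K⁴.

T ≈ 428 K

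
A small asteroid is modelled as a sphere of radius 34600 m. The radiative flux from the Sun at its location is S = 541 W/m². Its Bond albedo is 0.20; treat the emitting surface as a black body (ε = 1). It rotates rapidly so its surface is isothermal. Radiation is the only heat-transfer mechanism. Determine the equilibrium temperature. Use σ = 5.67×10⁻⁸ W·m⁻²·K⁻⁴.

At equilibrium, absorbed power = emitted power.
Absorbing cross-section = πr² = 3.761×10⁹ m²; emitting surface = 4πr² = 1.504×10¹⁰ m² (ratio 4).
(1−a)S·A_cross = εσ·A_surf·T⁴  ⇒  T⁴ = (1−a)S/(4σ).
T⁴ = 0.800·541/(4·5.67×10⁻⁸) = 1.908×10⁹ K⁴.
T = (1.908×10⁹)^(1/4).

T ≈ 209 K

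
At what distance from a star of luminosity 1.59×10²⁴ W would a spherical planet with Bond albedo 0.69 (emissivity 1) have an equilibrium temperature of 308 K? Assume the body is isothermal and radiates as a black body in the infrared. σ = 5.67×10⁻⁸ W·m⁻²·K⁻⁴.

For an isothermal black-emitting sphere, (1−a)S·πr² = σ·4πr²·T⁴ ⇒ S = 4σT⁴/(1−a).
S = 4·5.67×10⁻⁸·(308)⁴/0.310 = 6584 W/m².
Flux falls as S = L/(4πd²), so d = √(L/(4πS)) = √(1.59×10²⁴/(4π·6584)).

d ≈ 4.38×10⁹ m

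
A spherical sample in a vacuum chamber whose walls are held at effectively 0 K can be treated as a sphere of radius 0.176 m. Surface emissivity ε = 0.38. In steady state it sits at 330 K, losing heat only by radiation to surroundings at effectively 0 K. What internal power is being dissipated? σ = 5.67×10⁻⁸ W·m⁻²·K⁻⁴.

P ≈ 99.5 W

Steady state: P = εσA T⁴.
A = 4πr² = 0.3893 m²; T⁴ = (330)⁴ = 1.186×10¹⁰ K⁴.
P = 0.38 × 5.67×10⁻⁸ × 0.3893 × 1.186×10¹⁰.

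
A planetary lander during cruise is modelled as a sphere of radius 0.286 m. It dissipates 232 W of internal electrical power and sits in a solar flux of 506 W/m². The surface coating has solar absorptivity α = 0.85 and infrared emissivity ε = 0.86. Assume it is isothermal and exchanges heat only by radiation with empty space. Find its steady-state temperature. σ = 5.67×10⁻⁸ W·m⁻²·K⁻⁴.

At steady state, absorbed solar power + internal power = radiated power.
Absorbed: α·S·A_cross = 0.85·506·0.2570 = 110.5 W (cross-section πr²).
Total input = 110.5 + 232 = 342.5 W.
Radiated: εσ·A_surf·T⁴ with A_surf = 4πr² = 1.028 m².
T⁴ = 342.5/(0.86·5.67×10⁻⁸·1.028) = 6.834×10⁹ K⁴.

T ≈ 288 K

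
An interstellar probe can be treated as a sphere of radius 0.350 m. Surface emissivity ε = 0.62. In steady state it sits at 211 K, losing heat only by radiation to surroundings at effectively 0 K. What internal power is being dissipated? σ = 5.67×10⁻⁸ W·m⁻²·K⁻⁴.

P ≈ 107 W

Steady state: P = εσA T⁴.
A = 4πr² = 1.539 m²; T⁴ = (211)⁴ = 1.982×10⁹ K⁴.
P = 0.62 × 5.67×10⁻⁸ × 1.539 × 1.982×10⁹.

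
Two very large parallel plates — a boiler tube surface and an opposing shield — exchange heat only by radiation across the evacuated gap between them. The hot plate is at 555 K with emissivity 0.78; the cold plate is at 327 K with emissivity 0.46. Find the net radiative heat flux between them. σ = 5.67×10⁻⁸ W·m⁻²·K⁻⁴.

For two infinite grey parallel plates, q = σ(T₁⁴ − T₂⁴)/(1/ε₁ + 1/ε₂ − 1).
T₁⁴ − T₂⁴ = 9.488×10¹⁰ − 1.143×10¹⁰ = 8.345×10¹⁰ K⁴.
1/ε₁ + 1/ε₂ − 1 = 1.282 + 2.174 − 1 = 2.456.
q = 5.67×10⁻⁸ × 8.345×10¹⁰ / 2.456.

q ≈ 1930 W/m²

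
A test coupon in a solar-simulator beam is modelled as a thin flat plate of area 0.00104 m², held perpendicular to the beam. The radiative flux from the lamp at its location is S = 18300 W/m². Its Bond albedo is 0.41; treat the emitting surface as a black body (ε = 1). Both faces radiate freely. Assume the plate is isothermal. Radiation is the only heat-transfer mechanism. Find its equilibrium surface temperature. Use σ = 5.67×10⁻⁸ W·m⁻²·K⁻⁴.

At equilibrium, absorbed power = emitted power.
Absorbing cross-section = A = 0.001040 m²; emitting surface = 2A = 0.002080 m² (ratio 2).
(1−a)S·A_cross = εσ·A_surf·T⁴  ⇒  T⁴ = (1−a)S/(2σ).
T⁴ = 0.590·18300/(2·5.67×10⁻⁸) = 9.521×10¹⁰ K⁴.
T = (9.521×10¹⁰)^(1/4).

T ≈ 555 K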